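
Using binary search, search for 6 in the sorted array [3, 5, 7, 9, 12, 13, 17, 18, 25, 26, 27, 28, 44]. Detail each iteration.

Binary search for 6 in [3, 5, 7, 9, 12, 13, 17, 18, 25, 26, 27, 28, 44]:

lo=0, hi=12, mid=6, arr[mid]=17 -> 17 > 6, search left half
lo=0, hi=5, mid=2, arr[mid]=7 -> 7 > 6, search left half
lo=0, hi=1, mid=0, arr[mid]=3 -> 3 < 6, search right half
lo=1, hi=1, mid=1, arr[mid]=5 -> 5 < 6, search right half
lo=2 > hi=1, target 6 not found

Binary search determines that 6 is not in the array after 4 comparisons. The search space was exhausted without finding the target.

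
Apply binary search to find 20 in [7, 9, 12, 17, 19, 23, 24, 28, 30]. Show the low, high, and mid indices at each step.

Binary search for 20 in [7, 9, 12, 17, 19, 23, 24, 28, 30]:

lo=0, hi=8, mid=4, arr[mid]=19 -> 19 < 20, search right half
lo=5, hi=8, mid=6, arr[mid]=24 -> 24 > 20, search left half
lo=5, hi=5, mid=5, arr[mid]=23 -> 23 > 20, search left half
lo=5 > hi=4, target 20 not found

Binary search determines that 20 is not in the array after 3 comparisons. The search space was exhausted without finding the target.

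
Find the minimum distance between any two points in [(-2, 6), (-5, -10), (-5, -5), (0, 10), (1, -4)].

Computing all pairwise distances among 5 points:

d((-2, 6), (-5, -10)) = 16.2788
d((-2, 6), (-5, -5)) = 11.4018
d((-2, 6), (0, 10)) = 4.4721 <-- minimum
d((-2, 6), (1, -4)) = 10.4403
d((-5, -10), (-5, -5)) = 5.0
d((-5, -10), (0, 10)) = 20.6155
d((-5, -10), (1, -4)) = 8.4853
d((-5, -5), (0, 10)) = 15.8114
d((-5, -5), (1, -4)) = 6.0828
d((0, 10), (1, -4)) = 14.0357

Closest pair: (-2, 6) and (0, 10) with distance 4.4721

The closest pair is (-2, 6) and (0, 10) with Euclidean distance 4.4721. For 5 points, brute-force pairwise comparison is shown above. For large n, the divide-and-conquer algorithm (sort by x, recurse on halves, check the dividing strip) achieves O(n log n).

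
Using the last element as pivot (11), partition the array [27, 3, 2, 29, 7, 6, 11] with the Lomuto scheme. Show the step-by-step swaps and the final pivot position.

Lomuto partition with pivot = 11:

Initial array: [27, 3, 2, 29, 7, 6, 11]

arr[0]=27 > 11: no swap
arr[1]=3 <= 11: swap with position 0, array becomes [3, 27, 2, 29, 7, 6, 11]
arr[2]=2 <= 11: swap with position 1, array becomes [3, 2, 27, 29, 7, 6, 11]
arr[3]=29 > 11: no swap
arr[4]=7 <= 11: swap with position 2, array becomes [3, 2, 7, 29, 27, 6, 11]
arr[5]=6 <= 11: swap with position 3, array becomes [3, 2, 7, 6, 27, 29, 11]

Place pivot at position 4: [3, 2, 7, 6, 11, 29, 27]
Pivot position: 4

After partitioning with pivot 11, the array becomes [3, 2, 7, 6, 11, 29, 27]. The pivot is placed at index 4. All elements to the left of the pivot are <= 11, and all elements to the right are > 11.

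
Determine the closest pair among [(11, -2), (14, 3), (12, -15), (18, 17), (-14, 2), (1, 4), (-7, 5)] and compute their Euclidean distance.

Computing all pairwise distances among 7 points:

d((11, -2), (14, 3)) = 5.831 <-- minimum
d((11, -2), (12, -15)) = 13.0384
d((11, -2), (18, 17)) = 20.2485
d((11, -2), (-14, 2)) = 25.318
d((11, -2), (1, 4)) = 11.6619
d((11, -2), (-7, 5)) = 19.3132
d((14, 3), (12, -15)) = 18.1108
d((14, 3), (18, 17)) = 14.5602
d((14, 3), (-14, 2)) = 28.0179
d((14, 3), (1, 4)) = 13.0384
d((14, 3), (-7, 5)) = 21.095
d((12, -15), (18, 17)) = 32.5576
d((12, -15), (-14, 2)) = 31.0644
d((12, -15), (1, 4)) = 21.9545
d((12, -15), (-7, 5)) = 27.5862
d((18, 17), (-14, 2)) = 35.3412
d((18, 17), (1, 4)) = 21.4009
d((18, 17), (-7, 5)) = 27.7308
d((-14, 2), (1, 4)) = 15.1327
d((-14, 2), (-7, 5)) = 7.6158
d((1, 4), (-7, 5)) = 8.0623

Closest pair: (11, -2) and (14, 3) with distance 5.831

The closest pair is (11, -2) and (14, 3) with Euclidean distance 5.831. For 7 points, brute-force pairwise comparison is shown above. For large n, the divide-and-conquer algorithm (sort by x, recurse on halves, check the dividing strip) achieves O(n log n).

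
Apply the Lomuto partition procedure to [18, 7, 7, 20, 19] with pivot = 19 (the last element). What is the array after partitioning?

Lomuto partition with pivot = 19:

Initial array: [18, 7, 7, 20, 19]

arr[0]=18 <= 19: swap with position 0, array becomes [18, 7, 7, 20, 19]
arr[1]=7 <= 19: swap with position 1, array becomes [18, 7, 7, 20, 19]
arr[2]=7 <= 19: swap with position 2, array becomes [18, 7, 7, 20, 19]
arr[3]=20 > 19: no swap

Place pivot at position 3: [18, 7, 7, 19, 20]
Pivot position: 3

After partitioning with pivot 19, the array becomes [18, 7, 7, 19, 20]. The pivot is placed at index 3. All elements to the left of the pivot are <= 19, and all elements to the right are > 19.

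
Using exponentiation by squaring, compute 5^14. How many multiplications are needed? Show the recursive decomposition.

Computing 5^14 by squaring (build up from 5^1; each line after the first costs one multiplication):

5^1 = 5
5^2 = (5^1)^2 = 5^2 = 25
5^3 = 5 * 5^2 = 5 * 25 = 125
5^6 = (5^3)^2 = 125^2 = 15625
5^7 = 5 * 5^6 = 5 * 15625 = 78125
5^14 = (5^7)^2 = 78125^2 = 6103515625

Result: 6103515625
Multiplications needed: 5 (5 lines after 5^1)

5^14 = 6103515625. Using exponentiation by squaring, this requires 5 multiplications. The key idea: if the exponent is even, square the half-power; if odd, multiply by the base once.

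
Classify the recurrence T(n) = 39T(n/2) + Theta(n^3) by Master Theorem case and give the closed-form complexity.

Master Theorem for T(n) = 39T(n/2) + O(n^3):

a = 39, b = 2, c = 3
log_b(a) = log_2(39) = 5.2854

Case 1: c = 3 < log_2(39) = 5.2854
T(n) = O(n^(log_2 39))

For T(n) = 39T(n/2) + O(n^3): log_2(39) = 5.2854. This is Case 1 of the Master Theorem (c < log_b(a), work dominated by leaves), giving O(n^(log_2 39)).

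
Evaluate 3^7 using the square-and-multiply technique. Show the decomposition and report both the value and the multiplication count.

Computing 3^7 by squaring (build up from 3^1; each line after the first costs one multiplication):

3^1 = 3
3^2 = (3^1)^2 = 3^2 = 9
3^3 = 3 * 3^2 = 3 * 9 = 27
3^6 = (3^3)^2 = 27^2 = 729
3^7 = 3 * 3^6 = 3 * 729 = 2187

Result: 2187
Multiplications needed: 4 (4 lines after 3^1)

3^7 = 2187. Using exponentiation by squaring, this requires 4 multiplications. The key idea: if the exponent is even, square the half-power; if odd, multiply by the base once.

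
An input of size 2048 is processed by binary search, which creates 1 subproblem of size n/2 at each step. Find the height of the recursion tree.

For divide and conquer with division factor 2:

Problem sizes at each level:
Level 0: 2048
Level 1: 1024
Level 2: 512
Level 3: 256
Level 4: 128
Level 5: 64
Level 6: 32
Level 7: 16
Level 8: 8
Level 9: 4
Level 10: 2
Level 11: 1

The root is level 0 and the size-1 base case is level 11 (the tree spans levels 0 through 11, i.e. 12 levels counting the root), so the depth is the number of divisions: log_2(2048) = 11

The recursion tree depth is log_2(2048) = 11. At each level, the problem size is divided by 2, so it takes 11 divisions to reduce to a base case of size 1. The algorithm makes 1 recursive call at each level.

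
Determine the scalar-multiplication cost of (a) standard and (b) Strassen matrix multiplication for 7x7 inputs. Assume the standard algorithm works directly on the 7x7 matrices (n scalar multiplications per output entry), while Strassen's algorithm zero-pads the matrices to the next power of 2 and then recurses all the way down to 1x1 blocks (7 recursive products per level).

Matrix multiplication for 7x7 matrices:

Strassen's algorithm requires power-of-2 dimensions. Pad 7x7 to 8x8 (next power of 2).

Standard algorithm: 7^3 = 343 multiplications
Strassen's algorithm: 7^(log2(8)) = 7^3 = 343 multiplications
Savings: 343 - 343 = 0 multiplications

Standard: 343 multiplications (7^3). Strassen: 343 multiplications (7^3, after padding to 8x8). Strassen reduces 8 recursive multiplications to 7 at each level.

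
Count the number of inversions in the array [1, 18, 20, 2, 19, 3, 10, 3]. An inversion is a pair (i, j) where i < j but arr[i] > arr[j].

Finding inversions in [1, 18, 20, 2, 19, 3, 10, 3]:

(1, 3): arr[1]=18 > arr[3]=2
(1, 5): arr[1]=18 > arr[5]=3
(1, 6): arr[1]=18 > arr[6]=10
(1, 7): arr[1]=18 > arr[7]=3
(2, 3): arr[2]=20 > arr[3]=2
(2, 4): arr[2]=20 > arr[4]=19
(2, 5): arr[2]=20 > arr[5]=3
(2, 6): arr[2]=20 > arr[6]=10
(2, 7): arr[2]=20 > arr[7]=3
(4, 5): arr[4]=19 > arr[5]=3
(4, 6): arr[4]=19 > arr[6]=10
(4, 7): arr[4]=19 > arr[7]=3
(6, 7): arr[6]=10 > arr[7]=3

Total inversions: 13

The array has 13 inversion(s): (1,3), (1,5), (1,6), (1,7), (2,3), (2,4), (2,5), (2,6), (2,7), (4,5), (4,6), (4,7), (6,7). Each pair (i,j) satisfies i < j and arr[i] > arr[j].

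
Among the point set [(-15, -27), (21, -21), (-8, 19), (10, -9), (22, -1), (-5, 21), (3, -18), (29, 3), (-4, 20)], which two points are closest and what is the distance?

Computing all pairwise distances among 9 points:

d((-15, -27), (21, -21)) = 36.4966
d((-15, -27), (-8, 19)) = 46.5296
d((-15, -27), (10, -9)) = 30.8058
d((-15, -27), (22, -1)) = 45.2217
d((-15, -27), (-5, 21)) = 49.0306
d((-15, -27), (3, -18)) = 20.1246
d((-15, -27), (29, 3)) = 53.2541
d((-15, -27), (-4, 20)) = 48.2701
d((21, -21), (-8, 19)) = 49.4065
d((21, -21), (10, -9)) = 16.2788
d((21, -21), (22, -1)) = 20.025
d((21, -21), (-5, 21)) = 49.3964
d((21, -21), (3, -18)) = 18.2483
d((21, -21), (29, 3)) = 25.2982
d((21, -21), (-4, 20)) = 48.0208
d((-8, 19), (10, -9)) = 33.2866
d((-8, 19), (22, -1)) = 36.0555
d((-8, 19), (-5, 21)) = 3.6056
d((-8, 19), (3, -18)) = 38.6005
d((-8, 19), (29, 3)) = 40.3113
d((-8, 19), (-4, 20)) = 4.1231
d((10, -9), (22, -1)) = 14.4222
d((10, -9), (-5, 21)) = 33.541
d((10, -9), (3, -18)) = 11.4018
d((10, -9), (29, 3)) = 22.4722
d((10, -9), (-4, 20)) = 32.2025
d((22, -1), (-5, 21)) = 34.8281
d((22, -1), (3, -18)) = 25.4951
d((22, -1), (29, 3)) = 8.0623
d((22, -1), (-4, 20)) = 33.4215
d((-5, 21), (3, -18)) = 39.8121
d((-5, 21), (29, 3)) = 38.4708
d((-5, 21), (-4, 20)) = 1.4142 <-- minimum
d((3, -18), (29, 3)) = 33.4215
d((3, -18), (-4, 20)) = 38.6394
d((29, 3), (-4, 20)) = 37.1214

Closest pair: (-5, 21) and (-4, 20) with distance 1.4142

The closest pair is (-5, 21) and (-4, 20) with Euclidean distance 1.4142. For 9 points, brute-force pairwise comparison is shown above. For large n, the divide-and-conquer algorithm (sort by x, recurse on halves, check the dividing strip) achieves O(n log n).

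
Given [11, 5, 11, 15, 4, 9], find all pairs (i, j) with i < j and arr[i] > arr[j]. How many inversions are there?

Finding inversions in [11, 5, 11, 15, 4, 9]:

(0, 1): arr[0]=11 > arr[1]=5
(0, 4): arr[0]=11 > arr[4]=4
(0, 5): arr[0]=11 > arr[5]=9
(1, 4): arr[1]=5 > arr[4]=4
(2, 4): arr[2]=11 > arr[4]=4
(2, 5): arr[2]=11 > arr[5]=9
(3, 4): arr[3]=15 > arr[4]=4
(3, 5): arr[3]=15 > arr[5]=9

Total inversions: 8

The array has 8 inversion(s): (0,1), (0,4), (0,5), (1,4), (2,4), (2,5), (3,4), (3,5). Each pair (i,j) satisfies i < j and arr[i] > arr[j].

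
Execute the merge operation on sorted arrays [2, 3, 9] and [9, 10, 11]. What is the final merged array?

Merging process:

Compare 2 vs 9: take 2 from left. Merged: [2]
Compare 3 vs 9: take 3 from left. Merged: [2, 3]
Compare 9 vs 9: take 9 from left. Merged: [2, 3, 9]
Append remaining from right: [9, 10, 11]. Merged: [2, 3, 9, 9, 10, 11]

Final merged array: [2, 3, 9, 9, 10, 11]
Total comparisons: 3

The merged array is [2, 3, 9, 9, 10, 11], requiring 3 comparisons. The merge step runs in O(n) time where n is the total number of elements.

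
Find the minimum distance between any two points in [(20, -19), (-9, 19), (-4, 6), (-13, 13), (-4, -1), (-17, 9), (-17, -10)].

Computing all pairwise distances among 7 points:

d((20, -19), (-9, 19)) = 47.8017
d((20, -19), (-4, 6)) = 34.6554
d((20, -19), (-13, 13)) = 45.9674
d((20, -19), (-4, -1)) = 30.0
d((20, -19), (-17, 9)) = 46.4004
d((20, -19), (-17, -10)) = 38.0789
d((-9, 19), (-4, 6)) = 13.9284
d((-9, 19), (-13, 13)) = 7.2111
d((-9, 19), (-4, -1)) = 20.6155
d((-9, 19), (-17, 9)) = 12.8062
d((-9, 19), (-17, -10)) = 30.0832
d((-4, 6), (-13, 13)) = 11.4018
d((-4, 6), (-4, -1)) = 7.0
d((-4, 6), (-17, 9)) = 13.3417
d((-4, 6), (-17, -10)) = 20.6155
d((-13, 13), (-4, -1)) = 16.6433
d((-13, 13), (-17, 9)) = 5.6569 <-- minimum
d((-13, 13), (-17, -10)) = 23.3452
d((-4, -1), (-17, 9)) = 16.4012
d((-4, -1), (-17, -10)) = 15.8114
d((-17, 9), (-17, -10)) = 19.0

Closest pair: (-13, 13) and (-17, 9) with distance 5.6569

The closest pair is (-13, 13) and (-17, 9) with Euclidean distance 5.6569. For 7 points, brute-force pairwise comparison is shown above. For large n, the divide-and-conquer algorithm (sort by x, recurse on halves, check the dividing strip) achieves O(n log n).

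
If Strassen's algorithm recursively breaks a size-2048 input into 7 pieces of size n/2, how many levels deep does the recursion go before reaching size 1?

For divide and conquer with division factor 2:

Problem sizes at each level:
Level 0: 2048
Level 1: 1024
Level 2: 512
Level 3: 256
Level 4: 128
Level 5: 64
Level 6: 32
Level 7: 16
Level 8: 8
Level 9: 4
Level 10: 2
Level 11: 1

The root is level 0 and the size-1 base case is level 11 (the tree spans levels 0 through 11, i.e. 12 levels counting the root), so the depth is the number of divisions: log_2(2048) = 11

The recursion tree depth is log_2(2048) = 11. At each level, the problem size is divided by 2, so it takes 11 divisions to reduce to a base case of size 1. The algorithm makes 7 recursive calls at each level.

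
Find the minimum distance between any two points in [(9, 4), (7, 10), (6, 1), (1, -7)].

Computing all pairwise distances among 4 points:

d((9, 4), (7, 10)) = 6.3246
d((9, 4), (6, 1)) = 4.2426 <-- minimum
d((9, 4), (1, -7)) = 13.6015
d((7, 10), (6, 1)) = 9.0554
d((7, 10), (1, -7)) = 18.0278
d((6, 1), (1, -7)) = 9.434

Closest pair: (9, 4) and (6, 1) with distance 4.2426

The closest pair is (9, 4) and (6, 1) with Euclidean distance 4.2426. For 4 points, brute-force pairwise comparison is shown above. For large n, the divide-and-conquer algorithm (sort by x, recurse on halves, check the dividing strip) achieves O(n log n).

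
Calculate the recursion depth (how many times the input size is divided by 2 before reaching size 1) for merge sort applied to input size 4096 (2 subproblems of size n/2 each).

For divide and conquer with division factor 2:

Problem sizes at each level:
Level 0: 4096
Level 1: 2048
Level 2: 1024
Level 3: 512
Level 4: 256
Level 5: 128
Level 6: 64
Level 7: 32
Level 8: 16
Level 9: 8
Level 10: 4
Level 11: 2
Level 12: 1

The root is level 0 and the size-1 base case is level 12 (the tree spans levels 0 through 12, i.e. 13 levels counting the root), so the depth is the number of divisions: log_2(4096) = 12

The recursion tree depth is log_2(4096) = 12. At each level, the problem size is divided by 2, so it takes 12 divisions to reduce to a base case of size 1. The algorithm makes 2 recursive calls at each level.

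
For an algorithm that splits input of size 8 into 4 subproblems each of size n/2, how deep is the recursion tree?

For divide and conquer with division factor 2:

Problem sizes at each level:
Level 0: 8
Level 1: 4
Level 2: 2
Level 3: 1

The root is level 0 and the size-1 base case is level 3 (the tree spans levels 0 through 3, i.e. 4 levels counting the root), so the depth is the number of divisions: log_2(8) = 3

The recursion tree depth is log_2(8) = 3. At each level, the problem size is divided by 2, so it takes 3 divisions to reduce to a base case of size 1. The algorithm makes 4 recursive calls at each level.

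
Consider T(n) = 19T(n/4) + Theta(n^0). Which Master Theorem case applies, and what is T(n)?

Master Theorem for T(n) = 19T(n/4) + O(n^0):

a = 19, b = 4, c = 0
log_b(a) = log_4(19) = 2.1240

Case 1: c = 0 < log_4(19) = 2.1240
T(n) = O(n^(log_4 19))

For T(n) = 19T(n/4) + O(n^0): log_4(19) = 2.1240. This is Case 1 of the Master Theorem (c < log_b(a), work dominated by leaves), giving O(n^(log_4 19)).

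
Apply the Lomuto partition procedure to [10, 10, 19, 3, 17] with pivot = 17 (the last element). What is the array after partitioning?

Lomuto partition with pivot = 17:

Initial array: [10, 10, 19, 3, 17]

arr[0]=10 <= 17: swap with position 0, array becomes [10, 10, 19, 3, 17]
arr[1]=10 <= 17: swap with position 1, array becomes [10, 10, 19, 3, 17]
arr[2]=19 > 17: no swap
arr[3]=3 <= 17: swap with position 2, array becomes [10, 10, 3, 19, 17]

Place pivot at position 3: [10, 10, 3, 17, 19]
Pivot position: 3

After partitioning with pivot 17, the array becomes [10, 10, 3, 17, 19]. The pivot is placed at index 3. All elements to the left of the pivot are <= 17, and all elements to the right are > 17.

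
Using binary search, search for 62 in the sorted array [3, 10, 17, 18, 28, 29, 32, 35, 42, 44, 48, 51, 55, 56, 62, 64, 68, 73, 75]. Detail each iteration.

Binary search for 62 in [3, 10, 17, 18, 28, 29, 32, 35, 42, 44, 48, 51, 55, 56, 62, 64, 68, 73, 75]:

lo=0, hi=18, mid=9, arr[mid]=44 -> 44 < 62, search right half
lo=10, hi=18, mid=14, arr[mid]=62 -> Found target at index 14!

Binary search finds 62 at index 14 after 2 comparisons. The search repeatedly halves the search space by comparing with the middle element.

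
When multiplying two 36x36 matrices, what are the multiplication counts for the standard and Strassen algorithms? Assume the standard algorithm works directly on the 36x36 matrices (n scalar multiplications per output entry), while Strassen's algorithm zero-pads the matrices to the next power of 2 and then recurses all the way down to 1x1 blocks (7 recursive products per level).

Matrix multiplication for 36x36 matrices:

Strassen's algorithm requires power-of-2 dimensions. Pad 36x36 to 64x64 (next power of 2).

Standard algorithm: 36^3 = 46656 multiplications
Strassen's algorithm: 7^(log2(64)) = 7^6 = 117649 multiplications
Difference: 46656 - 117649 = -70993 (Strassen uses MORE here due to padding overhead — for small or just-over-power-of-2 n, padding can outweigh the per-level savings)

Standard: 46656 multiplications (36^3). Strassen: 117649 multiplications (7^6, after padding to 64x64). Strassen reduces 8 recursive multiplications to 7 at each level.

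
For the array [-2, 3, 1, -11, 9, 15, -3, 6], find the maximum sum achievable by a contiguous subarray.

Using Kadane's algorithm on [-2, 3, 1, -11, 9, 15, -3, 6]:

Scanning through the array:
Position 1 (value 3): max_ending_here = 3, max_so_far = 3
Position 2 (value 1): max_ending_here = 4, max_so_far = 4
Position 3 (value -11): max_ending_here = -7, max_so_far = 4
Position 4 (value 9): max_ending_here = 9, max_so_far = 9
Position 5 (value 15): max_ending_here = 24, max_so_far = 24
Position 6 (value -3): max_ending_here = 21, max_so_far = 24
Position 7 (value 6): max_ending_here = 27, max_so_far = 27

Maximum subarray: [9, 15, -3, 6]
Maximum sum: 27

The maximum subarray is [9, 15, -3, 6] with sum 27. This subarray runs from index 4 to index 7.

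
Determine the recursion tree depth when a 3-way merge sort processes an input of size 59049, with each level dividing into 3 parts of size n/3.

For divide and conquer with division factor 3:

Problem sizes at each level:
Level 0: 59049
Level 1: 19683
Level 2: 6561
Level 3: 2187
Level 4: 729
Level 5: 243
Level 6: 81
Level 7: 27
Level 8: 9
Level 9: 3
Level 10: 1

The root is level 0 and the size-1 base case is level 10 (the tree spans levels 0 through 10, i.e. 11 levels counting the root), so the depth is the number of divisions: log_3(59049) = 10

The recursion tree depth is log_3(59049) = 10. At each level, the problem size is divided by 3, so it takes 10 divisions to reduce to a base case of size 1. The algorithm makes 3 recursive calls at each level.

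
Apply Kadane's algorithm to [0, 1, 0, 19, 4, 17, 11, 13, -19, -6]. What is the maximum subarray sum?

Using Kadane's algorithm on [0, 1, 0, 19, 4, 17, 11, 13, -19, -6]:

Scanning through the array:
Position 1 (value 1): max_ending_here = 1, max_so_far = 1
Position 2 (value 0): max_ending_here = 1, max_so_far = 1
Position 3 (value 19): max_ending_here = 20, max_so_far = 20
Position 4 (value 4): max_ending_here = 24, max_so_far = 24
Position 5 (value 17): max_ending_here = 41, max_so_far = 41
Position 6 (value 11): max_ending_here = 52, max_so_far = 52
Position 7 (value 13): max_ending_here = 65, max_so_far = 65
Position 8 (value -19): max_ending_here = 46, max_so_far = 65
Position 9 (value -6): max_ending_here = 40, max_so_far = 65

Maximum subarray: [0, 1, 0, 19, 4, 17, 11, 13]
Maximum sum: 65

The maximum subarray is [0, 1, 0, 19, 4, 17, 11, 13] with sum 65. This subarray runs from index 0 to index 7.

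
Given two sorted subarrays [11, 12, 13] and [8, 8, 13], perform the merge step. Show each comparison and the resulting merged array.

Merging process:

Compare 11 vs 8: take 8 from right. Merged: [8]
Compare 11 vs 8: take 8 from right. Merged: [8, 8]
Compare 11 vs 13: take 11 from left. Merged: [8, 8, 11]
Compare 12 vs 13: take 12 from left. Merged: [8, 8, 11, 12]
Compare 13 vs 13: take 13 from left. Merged: [8, 8, 11, 12, 13]
Append remaining from right: [13]. Merged: [8, 8, 11, 12, 13, 13]

Final merged array: [8, 8, 11, 12, 13, 13]
Total comparisons: 5

The merged array is [8, 8, 11, 12, 13, 13], requiring 5 comparisons. The merge step runs in O(n) time where n is the total number of elements.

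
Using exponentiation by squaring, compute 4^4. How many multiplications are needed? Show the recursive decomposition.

Computing 4^4 by squaring (build up from 4^1; each line after the first costs one multiplication):

4^1 = 4
4^2 = (4^1)^2 = 4^2 = 16
4^4 = (4^2)^2 = 16^2 = 256

Result: 256
Multiplications needed: 2 (2 lines after 4^1)

4^4 = 256. Using exponentiation by squaring, this requires 2 multiplications. The key idea: if the exponent is even, square the half-power; if odd, multiply by the base once.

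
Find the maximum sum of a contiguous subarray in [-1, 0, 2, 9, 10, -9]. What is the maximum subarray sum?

Using Kadane's algorithm on [-1, 0, 2, 9, 10, -9]:

Scanning through the array:
Position 1 (value 0): max_ending_here = 0, max_so_far = 0
Position 2 (value 2): max_ending_here = 2, max_so_far = 2
Position 3 (value 9): max_ending_here = 11, max_so_far = 11
Position 4 (value 10): max_ending_here = 21, max_so_far = 21
Position 5 (value -9): max_ending_here = 12, max_so_far = 21

Maximum subarray: [0, 2, 9, 10]
Maximum sum: 21

The maximum subarray is [0, 2, 9, 10] with sum 21. This subarray runs from index 1 to index 4.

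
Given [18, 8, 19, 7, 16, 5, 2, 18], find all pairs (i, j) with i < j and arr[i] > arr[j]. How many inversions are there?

Finding inversions in [18, 8, 19, 7, 16, 5, 2, 18]:

(0, 1): arr[0]=18 > arr[1]=8
(0, 3): arr[0]=18 > arr[3]=7
(0, 4): arr[0]=18 > arr[4]=16
(0, 5): arr[0]=18 > arr[5]=5
(0, 6): arr[0]=18 > arr[6]=2
(1, 3): arr[1]=8 > arr[3]=7
(1, 5): arr[1]=8 > arr[5]=5
(1, 6): arr[1]=8 > arr[6]=2
(2, 3): arr[2]=19 > arr[3]=7
(2, 4): arr[2]=19 > arr[4]=16
(2, 5): arr[2]=19 > arr[5]=5
(2, 6): arr[2]=19 > arr[6]=2
(2, 7): arr[2]=19 > arr[7]=18
(3, 5): arr[3]=7 > arr[5]=5
(3, 6): arr[3]=7 > arr[6]=2
(4, 5): arr[4]=16 > arr[5]=5
(4, 6): arr[4]=16 > arr[6]=2
(5, 6): arr[5]=5 > arr[6]=2

Total inversions: 18

The array has 18 inversion(s): (0,1), (0,3), (0,4), (0,5), (0,6), (1,3), (1,5), (1,6), (2,3), (2,4), (2,5), (2,6), (2,7), (3,5), (3,6), (4,5), (4,6), (5,6). Each pair (i,j) satisfies i < j and arr[i] > arr[j].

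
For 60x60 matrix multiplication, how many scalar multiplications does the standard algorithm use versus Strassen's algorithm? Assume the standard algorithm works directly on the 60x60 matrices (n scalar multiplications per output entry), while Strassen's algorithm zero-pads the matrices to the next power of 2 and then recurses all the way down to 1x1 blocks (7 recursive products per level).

Matrix multiplication for 60x60 matrices:

Strassen's algorithm requires power-of-2 dimensions. Pad 60x60 to 64x64 (next power of 2).

Standard algorithm: 60^3 = 216000 multiplications
Strassen's algorithm: 7^(log2(64)) = 7^6 = 117649 multiplications
Savings: 216000 - 117649 = 98351 multiplications

Standard: 216000 multiplications (60^3). Strassen: 117649 multiplications (7^6, after padding to 64x64). Strassen reduces 8 recursive multiplications to 7 at each level.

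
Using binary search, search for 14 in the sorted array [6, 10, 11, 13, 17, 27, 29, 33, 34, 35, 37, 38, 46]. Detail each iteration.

Binary search for 14 in [6, 10, 11, 13, 17, 27, 29, 33, 34, 35, 37, 38, 46]:

lo=0, hi=12, mid=6, arr[mid]=29 -> 29 > 14, search left half
lo=0, hi=5, mid=2, arr[mid]=11 -> 11 < 14, search right half
lo=3, hi=5, mid=4, arr[mid]=17 -> 17 > 14, search left half
lo=3, hi=3, mid=3, arr[mid]=13 -> 13 < 14, search right half
lo=4 > hi=3, target 14 not found

Binary search determines that 14 is not in the array after 4 comparisons. The search space was exhausted without finding the target.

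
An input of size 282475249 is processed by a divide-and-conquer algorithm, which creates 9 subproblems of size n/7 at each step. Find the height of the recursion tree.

For divide and conquer with division factor 7:

Problem sizes at each level:
Level 0: 282475249
Level 1: 40353607
Level 2: 5764801
Level 3: 823543
Level 4: 117649
Level 5: 16807
Level 6: 2401
Level 7: 343
Level 8: 49
Level 9: 7
Level 10: 1

The root is level 0 and the size-1 base case is level 10 (the tree spans levels 0 through 10, i.e. 11 levels counting the root), so the depth is the number of divisions: log_7(282475249) = 10

The recursion tree depth is log_7(282475249) = 10. At each level, the problem size is divided by 7, so it takes 10 divisions to reduce to a base case of size 1. The algorithm makes 9 recursive calls at each level.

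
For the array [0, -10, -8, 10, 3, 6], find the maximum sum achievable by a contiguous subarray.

Using Kadane's algorithm on [0, -10, -8, 10, 3, 6]:

Scanning through the array:
Position 1 (value -10): max_ending_here = -10, max_so_far = 0
Position 2 (value -8): max_ending_here = -8, max_so_far = 0
Position 3 (value 10): max_ending_here = 10, max_so_far = 10
Position 4 (value 3): max_ending_here = 13, max_so_far = 13
Position 5 (value 6): max_ending_here = 19, max_so_far = 19

Maximum subarray: [10, 3, 6]
Maximum sum: 19

The maximum subarray is [10, 3, 6] with sum 19. This subarray runs from index 3 to index 5.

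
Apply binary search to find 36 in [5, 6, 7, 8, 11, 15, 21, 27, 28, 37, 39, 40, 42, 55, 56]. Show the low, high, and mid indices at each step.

Binary search for 36 in [5, 6, 7, 8, 11, 15, 21, 27, 28, 37, 39, 40, 42, 55, 56]:

lo=0, hi=14, mid=7, arr[mid]=27 -> 27 < 36, search right half
lo=8, hi=14, mid=11, arr[mid]=40 -> 40 > 36, search left half
lo=8, hi=10, mid=9, arr[mid]=37 -> 37 > 36, search left half
lo=8, hi=8, mid=8, arr[mid]=28 -> 28 < 36, search right half
lo=9 > hi=8, target 36 not found

Binary search determines that 36 is not in the array after 4 comparisons. The search space was exhausted without finding the target.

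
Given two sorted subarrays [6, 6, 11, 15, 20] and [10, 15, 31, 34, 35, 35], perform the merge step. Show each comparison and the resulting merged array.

Merging process:

Compare 6 vs 10: take 6 from left. Merged: [6]
Compare 6 vs 10: take 6 from left. Merged: [6, 6]
Compare 11 vs 10: take 10 from right. Merged: [6, 6, 10]
Compare 11 vs 15: take 11 from left. Merged: [6, 6, 10, 11]
Compare 15 vs 15: take 15 from left. Merged: [6, 6, 10, 11, 15]
Compare 20 vs 15: take 15 from right. Merged: [6, 6, 10, 11, 15, 15]
Compare 20 vs 31: take 20 from left. Merged: [6, 6, 10, 11, 15, 15, 20]
Append remaining from right: [31, 34, 35, 35]. Merged: [6, 6, 10, 11, 15, 15, 20, 31, 34, 35, 35]

Final merged array: [6, 6, 10, 11, 15, 15, 20, 31, 34, 35, 35]
Total comparisons: 7

The merged array is [6, 6, 10, 11, 15, 15, 20, 31, 34, 35, 35], requiring 7 comparisons. The merge step runs in O(n) time where n is the total number of elements.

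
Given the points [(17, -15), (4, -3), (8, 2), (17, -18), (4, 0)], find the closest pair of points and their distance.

Computing all pairwise distances among 5 points:

d((17, -15), (4, -3)) = 17.6918
d((17, -15), (8, 2)) = 19.2354
d((17, -15), (17, -18)) = 3.0 <-- minimum
d((17, -15), (4, 0)) = 19.8494
d((4, -3), (8, 2)) = 6.4031
d((4, -3), (17, -18)) = 19.8494
d((4, -3), (4, 0)) = 3.0 <-- minimum
d((8, 2), (17, -18)) = 21.9317
d((8, 2), (4, 0)) = 4.4721
d((17, -18), (4, 0)) = 22.2036

Minimum distance: 3.0 (tie among 2 pairs: (17, -15) and (17, -18); (4, -3) and (4, 0))

The minimum Euclidean distance is 3.0. There is a tie: 2 pairs achieve this minimum — (17, -15) and (17, -18); (4, -3) and (4, 0). Any of these is a valid closest pair. For 5 points, brute-force pairwise comparison is shown above. For large n, the divide-and-conquer algorithm (sort by x, recurse on halves, check the dividing strip) achieves O(n log n).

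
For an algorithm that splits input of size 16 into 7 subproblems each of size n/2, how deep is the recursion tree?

For divide and conquer with division factor 2:

Problem sizes at each level:
Level 0: 16
Level 1: 8
Level 2: 4
Level 3: 2
Level 4: 1

The root is level 0 and the size-1 base case is level 4 (the tree spans levels 0 through 4, i.e. 5 levels counting the root), so the depth is the number of divisions: log_2(16) = 4

The recursion tree depth is log_2(16) = 4. At each level, the problem size is divided by 2, so it takes 4 divisions to reduce to a base case of size 1. The algorithm makes 7 recursive calls at each level.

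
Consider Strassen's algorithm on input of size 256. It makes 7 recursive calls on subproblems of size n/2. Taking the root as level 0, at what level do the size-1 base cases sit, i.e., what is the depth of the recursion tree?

For divide and conquer with division factor 2:

Problem sizes at each level:
Level 0: 256
Level 1: 128
Level 2: 64
Level 3: 32
Level 4: 16
Level 5: 8
Level 6: 4
Level 7: 2
Level 8: 1

The root is level 0 and the size-1 base case is level 8 (the tree spans levels 0 through 8, i.e. 9 levels counting the root), so the depth is the number of divisions: log_2(256) = 8

The recursion tree depth is log_2(256) = 8. At each level, the problem size is divided by 2, so it takes 8 divisions to reduce to a base case of size 1. The algorithm makes 7 recursive calls at each level.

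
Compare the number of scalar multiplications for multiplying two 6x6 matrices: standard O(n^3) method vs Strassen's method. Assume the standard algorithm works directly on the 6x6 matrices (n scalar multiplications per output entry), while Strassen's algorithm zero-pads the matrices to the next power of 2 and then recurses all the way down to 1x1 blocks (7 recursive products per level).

Matrix multiplication for 6x6 matrices:

Strassen's algorithm requires power-of-2 dimensions. Pad 6x6 to 8x8 (next power of 2).

Standard algorithm: 6^3 = 216 multiplications
Strassen's algorithm: 7^(log2(8)) = 7^3 = 343 multiplications
Difference: 216 - 343 = -127 (Strassen uses MORE here due to padding overhead — for small or just-over-power-of-2 n, padding can outweigh the per-level savings)

Standard: 216 multiplications (6^3). Strassen: 343 multiplications (7^3, after padding to 8x8). Strassen reduces 8 recursive multiplications to 7 at each level.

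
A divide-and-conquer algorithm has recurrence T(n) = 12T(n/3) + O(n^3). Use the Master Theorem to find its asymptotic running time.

Master Theorem for T(n) = 12T(n/3) + O(n^3):

a = 12, b = 3, c = 3
log_b(a) = log_3(12) = 2.2619

Case 3: c = 3 > log_3(12) = 2.2619
T(n) = O(n^3) = O(n^3)

For T(n) = 12T(n/3) + O(n^3): log_3(12) = 2.2619. This is Case 3 of the Master Theorem (c > log_b(a), work dominated by root), giving O(n^3).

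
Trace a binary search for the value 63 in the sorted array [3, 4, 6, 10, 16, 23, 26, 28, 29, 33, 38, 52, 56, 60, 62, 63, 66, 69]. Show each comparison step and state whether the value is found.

Binary search for 63 in [3, 4, 6, 10, 16, 23, 26, 28, 29, 33, 38, 52, 56, 60, 62, 63, 66, 69]:

lo=0, hi=17, mid=8, arr[mid]=29 -> 29 < 63, search right half
lo=9, hi=17, mid=13, arr[mid]=60 -> 60 < 63, search right half
lo=14, hi=17, mid=15, arr[mid]=63 -> Found target at index 15!

Binary search finds 63 at index 15 after 3 comparisons. The search repeatedly halves the search space by comparing with the middle element.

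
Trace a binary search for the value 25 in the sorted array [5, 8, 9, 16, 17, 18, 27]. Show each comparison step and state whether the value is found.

Binary search for 25 in [5, 8, 9, 16, 17, 18, 27]:

lo=0, hi=6, mid=3, arr[mid]=16 -> 16 < 25, search right half
lo=4, hi=6, mid=5, arr[mid]=18 -> 18 < 25, search right half
lo=6, hi=6, mid=6, arr[mid]=27 -> 27 > 25, search left half
lo=6 > hi=5, target 25 not found

Binary search determines that 25 is not in the array after 3 comparisons. The search space was exhausted without finding the target.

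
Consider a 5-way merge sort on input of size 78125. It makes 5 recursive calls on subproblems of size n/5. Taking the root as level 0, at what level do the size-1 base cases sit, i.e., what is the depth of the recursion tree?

For divide and conquer with division factor 5:

Problem sizes at each level:
Level 0: 78125
Level 1: 15625
Level 2: 3125
Level 3: 625
Level 4: 125
Level 5: 25
Level 6: 5
Level 7: 1

The root is level 0 and the size-1 base case is level 7 (the tree spans levels 0 through 7, i.e. 8 levels counting the root), so the depth is the number of divisions: log_5(78125) = 7

The recursion tree depth is log_5(78125) = 7. At each level, the problem size is divided by 5, so it takes 7 divisions to reduce to a base case of size 1. The algorithm makes 5 recursive calls at each level.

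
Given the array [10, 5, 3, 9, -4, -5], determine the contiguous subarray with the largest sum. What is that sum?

Using Kadane's algorithm on [10, 5, 3, 9, -4, -5]:

Scanning through the array:
Position 1 (value 5): max_ending_here = 15, max_so_far = 15
Position 2 (value 3): max_ending_here = 18, max_so_far = 18
Position 3 (value 9): max_ending_here = 27, max_so_far = 27
Position 4 (value -4): max_ending_here = 23, max_so_far = 27
Position 5 (value -5): max_ending_here = 18, max_so_far = 27

Maximum subarray: [10, 5, 3, 9]
Maximum sum: 27

The maximum subarray is [10, 5, 3, 9] with sum 27. This subarray runs from index 0 to index 3.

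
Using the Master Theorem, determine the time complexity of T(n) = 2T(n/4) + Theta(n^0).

Master Theorem for T(n) = 2T(n/4) + O(n^0):

a = 2, b = 4, c = 0
log_b(a) = log_4(2) = 0.5000

Case 1: c = 0 < log_4(2) = 0.5000
T(n) = O(n^(log_4 2)) = O(sqrt(n))

For T(n) = 2T(n/4) + O(n^0): log_4(2) = 0.5000. This is Case 1 of the Master Theorem (c < log_b(a), work dominated by leaves), giving O(sqrt(n)).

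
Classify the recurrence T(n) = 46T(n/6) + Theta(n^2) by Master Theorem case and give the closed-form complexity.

Master Theorem for T(n) = 46T(n/6) + O(n^2):

a = 46, b = 6, c = 2
log_b(a) = log_6(46) = 2.1368

Case 1: c = 2 < log_6(46) = 2.1368
T(n) = O(n^(log_6 46))

For T(n) = 46T(n/6) + O(n^2): log_6(46) = 2.1368. This is Case 1 of the Master Theorem (c < log_b(a), work dominated by leaves), giving O(n^(log_6 46)).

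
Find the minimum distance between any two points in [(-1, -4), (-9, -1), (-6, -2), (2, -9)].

Computing all pairwise distances among 4 points:

d((-1, -4), (-9, -1)) = 8.544
d((-1, -4), (-6, -2)) = 5.3852
d((-1, -4), (2, -9)) = 5.831
d((-9, -1), (-6, -2)) = 3.1623 <-- minimum
d((-9, -1), (2, -9)) = 13.6015
d((-6, -2), (2, -9)) = 10.6301

Closest pair: (-9, -1) and (-6, -2) with distance 3.1623

The closest pair is (-9, -1) and (-6, -2) with Euclidean distance 3.1623. For 4 points, brute-force pairwise comparison is shown above. For large n, the divide-and-conquer algorithm (sort by x, recurse on halves, check the dividing strip) achieves O(n log n).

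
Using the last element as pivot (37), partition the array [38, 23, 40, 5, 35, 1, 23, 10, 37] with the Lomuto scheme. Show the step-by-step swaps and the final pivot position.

Lomuto partition with pivot = 37:

Initial array: [38, 23, 40, 5, 35, 1, 23, 10, 37]

arr[0]=38 > 37: no swap
arr[1]=23 <= 37: swap with position 0, array becomes [23, 38, 40, 5, 35, 1, 23, 10, 37]
arr[2]=40 > 37: no swap
arr[3]=5 <= 37: swap with position 1, array becomes [23, 5, 40, 38, 35, 1, 23, 10, 37]
arr[4]=35 <= 37: swap with position 2, array becomes [23, 5, 35, 38, 40, 1, 23, 10, 37]
arr[5]=1 <= 37: swap with position 3, array becomes [23, 5, 35, 1, 40, 38, 23, 10, 37]
arr[6]=23 <= 37: swap with position 4, array becomes [23, 5, 35, 1, 23, 38, 40, 10, 37]
arr[7]=10 <= 37: swap with position 5, array becomes [23, 5, 35, 1, 23, 10, 40, 38, 37]

Place pivot at position 6: [23, 5, 35, 1, 23, 10, 37, 38, 40]
Pivot position: 6

After partitioning with pivot 37, the array becomes [23, 5, 35, 1, 23, 10, 37, 38, 40]. The pivot is placed at index 6. All elements to the left of the pivot are <= 37, and all elements to the right are > 37.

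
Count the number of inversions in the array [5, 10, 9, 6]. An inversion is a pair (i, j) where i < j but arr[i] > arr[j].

Finding inversions in [5, 10, 9, 6]:

(1, 2): arr[1]=10 > arr[2]=9
(1, 3): arr[1]=10 > arr[3]=6
(2, 3): arr[2]=9 > arr[3]=6

Total inversions: 3

The array has 3 inversion(s): (1,2), (1,3), (2,3). Each pair (i,j) satisfies i < j and arr[i] > arr[j].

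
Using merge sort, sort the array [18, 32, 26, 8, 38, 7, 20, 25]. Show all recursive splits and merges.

Merge sort trace:

Split: [18, 32, 26, 8, 38, 7, 20, 25] -> [18, 32, 26, 8] and [38, 7, 20, 25]
  Split: [18, 32, 26, 8] -> [18, 32] and [26, 8]
    Split: [18, 32] -> [18] and [32]
    Merge: [18] + [32] -> [18, 32]
    Split: [26, 8] -> [26] and [8]
    Merge: [26] + [8] -> [8, 26]
  Merge: [18, 32] + [8, 26] -> [8, 18, 26, 32]
  Split: [38, 7, 20, 25] -> [38, 7] and [20, 25]
    Split: [38, 7] -> [38] and [7]
    Merge: [38] + [7] -> [7, 38]
    Split: [20, 25] -> [20] and [25]
    Merge: [20] + [25] -> [20, 25]
  Merge: [7, 38] + [20, 25] -> [7, 20, 25, 38]
Merge: [8, 18, 26, 32] + [7, 20, 25, 38] -> [7, 8, 18, 20, 25, 26, 32, 38]

Final sorted array: [7, 8, 18, 20, 25, 26, 32, 38]

The merge sort proceeds by recursively splitting the array and merging sorted halves.
After all merges, the sorted array is [7, 8, 18, 20, 25, 26, 32, 38].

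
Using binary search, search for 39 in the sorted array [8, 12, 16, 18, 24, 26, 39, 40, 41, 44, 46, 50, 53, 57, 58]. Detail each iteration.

Binary search for 39 in [8, 12, 16, 18, 24, 26, 39, 40, 41, 44, 46, 50, 53, 57, 58]:

lo=0, hi=14, mid=7, arr[mid]=40 -> 40 > 39, search left half
lo=0, hi=6, mid=3, arr[mid]=18 -> 18 < 39, search right half
lo=4, hi=6, mid=5, arr[mid]=26 -> 26 < 39, search right half
lo=6, hi=6, mid=6, arr[mid]=39 -> Found target at index 6!

Binary search finds 39 at index 6 after 4 comparisons. The search repeatedly halves the search space by comparing with the middle element.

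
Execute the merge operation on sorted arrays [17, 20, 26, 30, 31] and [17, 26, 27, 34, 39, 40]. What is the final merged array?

Merging process:

Compare 17 vs 17: take 17 from left. Merged: [17]
Compare 20 vs 17: take 17 from right. Merged: [17, 17]
Compare 20 vs 26: take 20 from left. Merged: [17, 17, 20]
Compare 26 vs 26: take 26 from left. Merged: [17, 17, 20, 26]
Compare 30 vs 26: take 26 from right. Merged: [17, 17, 20, 26, 26]
Compare 30 vs 27: take 27 from right. Merged: [17, 17, 20, 26, 26, 27]
Compare 30 vs 34: take 30 from left. Merged: [17, 17, 20, 26, 26, 27, 30]
Compare 31 vs 34: take 31 from left. Merged: [17, 17, 20, 26, 26, 27, 30, 31]
Append remaining from right: [34, 39, 40]. Merged: [17, 17, 20, 26, 26, 27, 30, 31, 34, 39, 40]

Final merged array: [17, 17, 20, 26, 26, 27, 30, 31, 34, 39, 40]
Total comparisons: 8

The merged array is [17, 17, 20, 26, 26, 27, 30, 31, 34, 39, 40], requiring 8 comparisons. The merge step runs in O(n) time where n is the total number of elements.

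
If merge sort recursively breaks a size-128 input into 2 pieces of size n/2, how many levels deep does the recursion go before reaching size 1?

For divide and conquer with division factor 2:

Problem sizes at each level:
Level 0: 128
Level 1: 64
Level 2: 32
Level 3: 16
Level 4: 8
Level 5: 4
Level 6: 2
Level 7: 1

The root is level 0 and the size-1 base case is level 7 (the tree spans levels 0 through 7, i.e. 8 levels counting the root), so the depth is the number of divisions: log_2(128) = 7

The recursion tree depth is log_2(128) = 7. At each level, the problem size is divided by 2, so it takes 7 divisions to reduce to a base case of size 1. The algorithm makes 2 recursive calls at each level.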